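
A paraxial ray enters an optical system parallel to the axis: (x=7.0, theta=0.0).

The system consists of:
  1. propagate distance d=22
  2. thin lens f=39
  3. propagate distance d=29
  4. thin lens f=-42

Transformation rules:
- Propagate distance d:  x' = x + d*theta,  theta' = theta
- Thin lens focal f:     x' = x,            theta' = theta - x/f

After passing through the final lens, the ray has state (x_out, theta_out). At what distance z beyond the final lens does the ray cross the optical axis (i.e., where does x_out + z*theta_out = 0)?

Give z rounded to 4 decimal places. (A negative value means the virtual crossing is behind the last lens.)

Answer: 13.1250

Derivation:
Initial: x=7.0000 theta=0.0000
After 1 (propagate distance d=22): x=7.0000 theta=0.0000
After 2 (thin lens f=39): x=7.0000 theta=-7/39 (≈-0.1795)
After 3 (propagate distance d=29): x=70/39 (≈1.7949) theta=-7/39 (≈-0.1795)
After 4 (thin lens f=-42): x=70/39 (≈1.7949) theta=-16/117 (≈-0.1368)
z_focus = -x_out/theta_out = -(70/39)/(-16/117) = 13.1250
Rounded to 4 decimal places: z = 13.1250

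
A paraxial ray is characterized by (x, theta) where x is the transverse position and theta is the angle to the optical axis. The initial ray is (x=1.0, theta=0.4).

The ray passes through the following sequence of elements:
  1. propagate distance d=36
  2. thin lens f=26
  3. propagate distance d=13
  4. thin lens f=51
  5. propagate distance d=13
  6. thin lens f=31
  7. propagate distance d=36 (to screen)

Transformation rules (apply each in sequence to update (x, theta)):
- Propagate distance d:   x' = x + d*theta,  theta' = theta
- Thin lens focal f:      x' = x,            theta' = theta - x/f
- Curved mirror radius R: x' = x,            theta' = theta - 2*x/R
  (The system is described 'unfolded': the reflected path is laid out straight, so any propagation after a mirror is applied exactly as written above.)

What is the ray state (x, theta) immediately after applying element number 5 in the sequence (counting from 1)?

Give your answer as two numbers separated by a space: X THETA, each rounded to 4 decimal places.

Answer: 7.1118 -0.4452

Derivation:
Initial: x=1.0000 theta=0.4000
After 1 (propagate distance d=36): x=15.4000 theta=0.4000
After 2 (thin lens f=26): x=15.4000 theta=-5/26 (≈-0.1923)
After 3 (propagate distance d=13): x=12.9000 theta=-5/26 (≈-0.1923)
After 4 (thin lens f=51): x=12.9000 theta=-492/1105 (≈-0.4452)
After 5 (propagate distance d=13): x=1209/170 (≈7.1118) theta=-492/1105 (≈-0.4452)
Rounded to 4 decimal places: x = 7.1118, theta = -0.4452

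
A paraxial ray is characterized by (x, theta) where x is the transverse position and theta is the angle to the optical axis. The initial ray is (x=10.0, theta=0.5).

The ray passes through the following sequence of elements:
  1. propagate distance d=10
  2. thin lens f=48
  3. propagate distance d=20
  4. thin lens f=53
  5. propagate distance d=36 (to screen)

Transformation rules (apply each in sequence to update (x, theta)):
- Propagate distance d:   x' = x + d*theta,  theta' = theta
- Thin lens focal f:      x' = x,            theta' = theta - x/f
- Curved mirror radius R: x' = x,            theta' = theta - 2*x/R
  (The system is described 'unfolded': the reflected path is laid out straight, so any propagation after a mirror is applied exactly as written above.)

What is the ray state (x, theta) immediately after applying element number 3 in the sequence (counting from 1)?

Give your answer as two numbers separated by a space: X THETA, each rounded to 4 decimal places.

Initial: x=10.0000 theta=0.5000
After 1 (propagate distance d=10): x=15.0000 theta=0.5000
After 2 (thin lens f=48): x=15.0000 theta=0.1875
After 3 (propagate distance d=20): x=18.7500 theta=0.1875
Rounded to 4 decimal places: x = 18.7500, theta = 0.1875

Answer: 18.7500 0.1875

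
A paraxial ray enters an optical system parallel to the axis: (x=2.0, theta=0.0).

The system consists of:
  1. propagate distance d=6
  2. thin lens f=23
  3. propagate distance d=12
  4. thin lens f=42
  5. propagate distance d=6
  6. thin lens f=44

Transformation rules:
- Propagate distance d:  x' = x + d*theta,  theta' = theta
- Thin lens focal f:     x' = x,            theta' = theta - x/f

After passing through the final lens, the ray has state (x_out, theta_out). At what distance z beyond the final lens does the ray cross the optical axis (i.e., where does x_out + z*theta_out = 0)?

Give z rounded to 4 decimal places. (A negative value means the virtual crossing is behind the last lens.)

Initial: x=2.0000 theta=0.0000
After 1 (propagate distance d=6): x=2.0000 theta=0.0000
After 2 (thin lens f=23): x=2.0000 theta=-2/23 (≈-0.0870)
After 3 (propagate distance d=12): x=22/23 (≈0.9565) theta=-2/23 (≈-0.0870)
After 4 (thin lens f=42): x=22/23 (≈0.9565) theta=-53/483 (≈-0.1097)
After 5 (propagate distance d=6): x=48/161 (≈0.2981) theta=-53/483 (≈-0.1097)
After 6 (thin lens f=44): x=48/161 (≈0.2981) theta=-619/5313 (≈-0.1165)
z_focus = -x_out/theta_out = -(48/161)/(-619/5313) = 1584/619 ≈ 2.5590
Rounded to 4 decimal places: z = 2.5590

Answer: 2.5590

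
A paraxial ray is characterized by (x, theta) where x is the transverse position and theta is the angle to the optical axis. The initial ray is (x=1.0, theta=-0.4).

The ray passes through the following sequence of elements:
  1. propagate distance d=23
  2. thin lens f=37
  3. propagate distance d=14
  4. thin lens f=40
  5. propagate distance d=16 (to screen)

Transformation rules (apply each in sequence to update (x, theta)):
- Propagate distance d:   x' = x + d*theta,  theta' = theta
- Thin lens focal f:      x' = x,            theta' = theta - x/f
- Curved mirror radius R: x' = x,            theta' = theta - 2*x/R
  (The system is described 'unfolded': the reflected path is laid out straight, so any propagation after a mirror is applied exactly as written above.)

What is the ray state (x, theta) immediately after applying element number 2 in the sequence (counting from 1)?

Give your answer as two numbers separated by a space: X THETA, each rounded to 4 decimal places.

Answer: -8.2000 -0.1784

Derivation:
Initial: x=1.0000 theta=-0.4000
After 1 (propagate distance d=23): x=-8.2000 theta=-0.4000
After 2 (thin lens f=37): x=-8.2000 theta=-33/185 (≈-0.1784)
Rounded to 4 decimal places: x = -8.2000, theta = -0.1784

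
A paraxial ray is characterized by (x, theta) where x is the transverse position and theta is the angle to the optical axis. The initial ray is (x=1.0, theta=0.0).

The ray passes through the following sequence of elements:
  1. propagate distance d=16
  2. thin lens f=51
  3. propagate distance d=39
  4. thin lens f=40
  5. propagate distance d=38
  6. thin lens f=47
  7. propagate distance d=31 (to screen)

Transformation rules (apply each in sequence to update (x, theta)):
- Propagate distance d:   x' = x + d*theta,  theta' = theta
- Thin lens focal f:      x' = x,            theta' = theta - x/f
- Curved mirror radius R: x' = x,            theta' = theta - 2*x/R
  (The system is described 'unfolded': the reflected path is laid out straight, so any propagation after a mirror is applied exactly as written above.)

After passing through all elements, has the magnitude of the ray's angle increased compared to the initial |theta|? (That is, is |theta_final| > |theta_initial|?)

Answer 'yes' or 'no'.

Initial: x=1.0000 theta=0.0000
After 1 (propagate distance d=16): x=1.0000 theta=0.0000
After 2 (thin lens f=51): x=1.0000 theta=-1/51 (≈-0.0196)
After 3 (propagate distance d=39): x=4/17 (≈0.2353) theta=-1/51 (≈-0.0196)
After 4 (thin lens f=40): x=4/17 (≈0.2353) theta=-13/510 (≈-0.0255)
After 5 (propagate distance d=38): x=-11/15 (≈-0.7333) theta=-13/510 (≈-0.0255)
After 6 (thin lens f=47): x=-11/15 (≈-0.7333) theta=-79/7990 (≈-0.0099)
After 7 (propagate distance d=31 (to screen)): x=-4985/4794 (≈-1.0398) theta=-79/7990 (≈-0.0099)
|theta_initial|=0.0000 |theta_final|=79/7990 (≈0.0099) -> increased

Answer: yes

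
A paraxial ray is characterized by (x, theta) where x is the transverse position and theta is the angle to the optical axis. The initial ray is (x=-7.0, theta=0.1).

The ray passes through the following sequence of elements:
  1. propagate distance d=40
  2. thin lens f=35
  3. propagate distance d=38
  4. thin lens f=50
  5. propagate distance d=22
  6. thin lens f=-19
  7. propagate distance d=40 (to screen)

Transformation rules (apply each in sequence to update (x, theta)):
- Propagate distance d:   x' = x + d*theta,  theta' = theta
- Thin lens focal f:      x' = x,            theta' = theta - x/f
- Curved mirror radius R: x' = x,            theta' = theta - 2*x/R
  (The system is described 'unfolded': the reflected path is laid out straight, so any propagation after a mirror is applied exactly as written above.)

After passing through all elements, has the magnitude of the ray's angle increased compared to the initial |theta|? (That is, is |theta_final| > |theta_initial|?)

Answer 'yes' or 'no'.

Answer: yes

Derivation:
Initial: x=-7.0000 theta=0.1000
After 1 (propagate distance d=40): x=-3.0000 theta=0.1000
After 2 (thin lens f=35): x=-3.0000 theta=13/70 (≈0.1857)
After 3 (propagate distance d=38): x=142/35 (≈4.0571) theta=13/70 (≈0.1857)
After 4 (thin lens f=50): x=142/35 (≈4.0571) theta=183/1750 (≈0.1046)
After 5 (propagate distance d=22): x=5563/875 (≈6.3577) theta=183/1750 (≈0.1046)
After 6 (thin lens f=-19): x=5563/875 (≈6.3577) theta=14603/33250 (≈0.4392)
After 7 (propagate distance d=40 (to screen)): x=397757/16625 (≈23.9252) theta=14603/33250 (≈0.4392)
|theta_initial|=0.1000 |theta_final|=14603/33250 (≈0.4392) -> increased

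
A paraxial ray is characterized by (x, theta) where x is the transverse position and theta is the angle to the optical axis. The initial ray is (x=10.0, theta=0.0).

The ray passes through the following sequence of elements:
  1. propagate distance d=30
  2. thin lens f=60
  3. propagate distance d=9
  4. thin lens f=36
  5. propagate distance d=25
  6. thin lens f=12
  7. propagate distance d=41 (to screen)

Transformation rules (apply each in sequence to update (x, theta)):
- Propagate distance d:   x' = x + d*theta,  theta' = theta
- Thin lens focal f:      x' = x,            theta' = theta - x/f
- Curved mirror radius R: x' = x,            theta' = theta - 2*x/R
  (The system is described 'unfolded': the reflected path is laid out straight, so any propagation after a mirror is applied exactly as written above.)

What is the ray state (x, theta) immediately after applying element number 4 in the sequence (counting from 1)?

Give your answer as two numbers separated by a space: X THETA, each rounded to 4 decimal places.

Answer: 8.5000 -0.4028

Derivation:
Initial: x=10.0000 theta=0.0000
After 1 (propagate distance d=30): x=10.0000 theta=0.0000
After 2 (thin lens f=60): x=10.0000 theta=-1/6 (≈-0.1667)
After 3 (propagate distance d=9): x=8.5000 theta=-1/6 (≈-0.1667)
After 4 (thin lens f=36): x=8.5000 theta=-29/72 (≈-0.4028)
Rounded to 4 decimal places: x = 8.5000, theta = -0.4028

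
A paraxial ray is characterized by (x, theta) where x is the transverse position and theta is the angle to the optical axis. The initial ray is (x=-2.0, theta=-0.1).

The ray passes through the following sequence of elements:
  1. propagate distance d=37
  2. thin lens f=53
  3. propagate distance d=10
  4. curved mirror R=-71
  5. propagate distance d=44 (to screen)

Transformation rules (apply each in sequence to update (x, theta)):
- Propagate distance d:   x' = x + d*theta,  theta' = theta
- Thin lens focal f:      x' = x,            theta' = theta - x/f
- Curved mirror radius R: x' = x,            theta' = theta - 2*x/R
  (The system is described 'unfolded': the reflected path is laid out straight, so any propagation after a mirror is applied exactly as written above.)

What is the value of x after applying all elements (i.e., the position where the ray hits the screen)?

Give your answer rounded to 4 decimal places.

Initial: x=-2.0000 theta=-0.1000
After 1 (propagate distance d=37): x=-5.7000 theta=-0.1000
After 2 (thin lens f=53): x=-5.7000 theta=2/265 (≈0.0075)
After 3 (propagate distance d=10): x=-2981/530 (≈-5.6245) theta=2/265 (≈0.0075)
After 4 (curved mirror R=-71): x=-2981/530 (≈-5.6245) theta=-2839/18815 (≈-0.1509)
After 5 (propagate distance d=44 (to screen)): x=-461483/37630 (≈-12.2637) theta=-2839/18815 (≈-0.1509)
Rounded to 4 decimal places: x = -12.2637

Answer: -12.2637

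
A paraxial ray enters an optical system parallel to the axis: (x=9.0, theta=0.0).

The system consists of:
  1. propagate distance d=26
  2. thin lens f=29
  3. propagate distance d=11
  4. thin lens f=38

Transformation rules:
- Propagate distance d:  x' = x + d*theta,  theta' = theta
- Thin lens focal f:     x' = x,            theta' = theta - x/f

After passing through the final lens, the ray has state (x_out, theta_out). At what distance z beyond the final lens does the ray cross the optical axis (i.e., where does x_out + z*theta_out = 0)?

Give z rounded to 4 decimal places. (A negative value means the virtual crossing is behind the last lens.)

Answer: 12.2143

Derivation:
Initial: x=9.0000 theta=0.0000
After 1 (propagate distance d=26): x=9.0000 theta=0.0000
After 2 (thin lens f=29): x=9.0000 theta=-9/29 (≈-0.3103)
After 3 (propagate distance d=11): x=162/29 (≈5.5862) theta=-9/29 (≈-0.3103)
After 4 (thin lens f=38): x=162/29 (≈5.5862) theta=-252/551 (≈-0.4574)
z_focus = -x_out/theta_out = -(162/29)/(-252/551) = 171/14 ≈ 12.2143
Rounded to 4 decimal places: z = 12.2143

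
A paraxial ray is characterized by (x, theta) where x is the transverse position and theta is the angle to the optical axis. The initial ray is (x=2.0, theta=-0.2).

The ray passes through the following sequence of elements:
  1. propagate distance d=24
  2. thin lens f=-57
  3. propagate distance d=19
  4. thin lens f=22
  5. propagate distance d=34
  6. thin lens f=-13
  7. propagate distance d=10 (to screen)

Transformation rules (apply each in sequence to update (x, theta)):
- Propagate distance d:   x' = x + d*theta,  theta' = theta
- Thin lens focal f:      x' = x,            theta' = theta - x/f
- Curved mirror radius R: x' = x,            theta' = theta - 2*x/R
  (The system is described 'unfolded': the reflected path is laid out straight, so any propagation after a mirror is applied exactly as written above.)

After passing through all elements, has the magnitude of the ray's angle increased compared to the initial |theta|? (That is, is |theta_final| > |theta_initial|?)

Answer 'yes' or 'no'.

Answer: yes

Derivation:
Initial: x=2.0000 theta=-0.2000
After 1 (propagate distance d=24): x=-2.8000 theta=-0.2000
After 2 (thin lens f=-57): x=-2.8000 theta=-71/285 (≈-0.2491)
After 3 (propagate distance d=19): x=-113/15 (≈-7.5333) theta=-71/285 (≈-0.2491)
After 4 (thin lens f=22): x=-113/15 (≈-7.5333) theta=39/418 (≈0.0933)
After 5 (propagate distance d=34): x=-13672/3135 (≈-4.3611) theta=39/418 (≈0.0933)
After 6 (thin lens f=-13): x=-13672/3135 (≈-4.3611) theta=-19739/81510 (≈-0.2422)
After 7 (propagate distance d=10 (to screen)): x=-14549/2145 (≈-6.7828) theta=-19739/81510 (≈-0.2422)
|theta_initial|=0.2000 |theta_final|=19739/81510 (≈0.2422) -> increased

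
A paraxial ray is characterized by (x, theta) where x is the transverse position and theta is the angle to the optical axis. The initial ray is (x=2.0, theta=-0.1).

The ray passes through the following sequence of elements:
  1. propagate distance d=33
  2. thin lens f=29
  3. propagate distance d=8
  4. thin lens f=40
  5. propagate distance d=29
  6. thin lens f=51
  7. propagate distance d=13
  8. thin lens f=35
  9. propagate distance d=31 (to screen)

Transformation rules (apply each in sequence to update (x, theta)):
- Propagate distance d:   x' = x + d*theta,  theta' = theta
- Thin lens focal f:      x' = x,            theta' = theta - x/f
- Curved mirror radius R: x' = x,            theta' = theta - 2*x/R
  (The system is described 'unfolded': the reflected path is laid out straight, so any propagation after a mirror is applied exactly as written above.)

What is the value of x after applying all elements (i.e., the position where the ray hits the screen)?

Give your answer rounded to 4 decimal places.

Initial: x=2.0000 theta=-0.1000
After 1 (propagate distance d=33): x=-1.3000 theta=-0.1000
After 2 (thin lens f=29): x=-1.3000 theta=-8/145 (≈-0.0552)
After 3 (propagate distance d=8): x=-101/58 (≈-1.7414) theta=-8/145 (≈-0.0552)
After 4 (thin lens f=40): x=-101/58 (≈-1.7414) theta=-27/2320 (≈-0.0116)
After 5 (propagate distance d=29): x=-4823/2320 (≈-2.0789) theta=-27/2320 (≈-0.0116)
After 6 (thin lens f=51): x=-4823/2320 (≈-2.0789) theta=1723/59160 (≈0.0291)
After 7 (propagate distance d=13): x=-40235/23664 (≈-1.7003) theta=1723/59160 (≈0.0291)
After 8 (thin lens f=35): x=-40235/23664 (≈-1.7003) theta=64357/828240 (≈0.0777)
After 9 (propagate distance d=31 (to screen)): x=97807/138040 (≈0.7085) theta=64357/828240 (≈0.0777)
Rounded to 4 decimal places: x = 0.7085

Answer: 0.7085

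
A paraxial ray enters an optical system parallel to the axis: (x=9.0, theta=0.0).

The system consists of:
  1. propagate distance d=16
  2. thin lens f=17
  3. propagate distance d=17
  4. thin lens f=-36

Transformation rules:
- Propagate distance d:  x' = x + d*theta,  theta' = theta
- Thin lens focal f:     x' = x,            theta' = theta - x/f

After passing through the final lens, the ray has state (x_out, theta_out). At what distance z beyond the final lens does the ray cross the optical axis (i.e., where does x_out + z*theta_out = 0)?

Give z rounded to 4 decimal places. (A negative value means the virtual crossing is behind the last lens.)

Answer: 0.0000

Derivation:
Initial: x=9.0000 theta=0.0000
After 1 (propagate distance d=16): x=9.0000 theta=0.0000
After 2 (thin lens f=17): x=9.0000 theta=-9/17 (≈-0.5294)
After 3 (propagate distance d=17): x=0.0000 theta=-9/17 (≈-0.5294)
After 4 (thin lens f=-36): x=0.0000 theta=-9/17 (≈-0.5294)
z_focus = -x_out/theta_out = -(0.0000)/(-9/17) = 0.0000
Rounded to 4 decimal places: z = 0.0000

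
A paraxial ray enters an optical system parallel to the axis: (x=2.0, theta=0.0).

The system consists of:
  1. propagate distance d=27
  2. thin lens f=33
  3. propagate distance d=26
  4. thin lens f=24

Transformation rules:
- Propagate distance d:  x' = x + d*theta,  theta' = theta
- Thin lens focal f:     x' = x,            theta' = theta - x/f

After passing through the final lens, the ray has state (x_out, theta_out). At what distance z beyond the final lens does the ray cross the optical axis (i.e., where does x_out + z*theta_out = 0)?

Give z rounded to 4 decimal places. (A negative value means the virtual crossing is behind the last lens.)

Initial: x=2.0000 theta=0.0000
After 1 (propagate distance d=27): x=2.0000 theta=0.0000
After 2 (thin lens f=33): x=2.0000 theta=-2/33 (≈-0.0606)
After 3 (propagate distance d=26): x=14/33 (≈0.4242) theta=-2/33 (≈-0.0606)
After 4 (thin lens f=24): x=14/33 (≈0.4242) theta=-31/396 (≈-0.0783)
z_focus = -x_out/theta_out = -(14/33)/(-31/396) = 168/31 ≈ 5.4194
Rounded to 4 decimal places: z = 5.4194

Answer: 5.4194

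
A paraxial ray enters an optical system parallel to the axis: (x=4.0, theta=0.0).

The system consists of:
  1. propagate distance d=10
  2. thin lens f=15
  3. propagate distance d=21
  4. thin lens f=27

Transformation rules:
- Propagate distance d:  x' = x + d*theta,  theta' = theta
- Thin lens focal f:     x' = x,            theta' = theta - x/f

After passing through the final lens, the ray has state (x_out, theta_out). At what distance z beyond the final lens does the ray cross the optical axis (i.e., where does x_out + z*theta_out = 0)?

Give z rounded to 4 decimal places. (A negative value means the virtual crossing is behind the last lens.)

Answer: -7.7143

Derivation:
Initial: x=4.0000 theta=0.0000
After 1 (propagate distance d=10): x=4.0000 theta=0.0000
After 2 (thin lens f=15): x=4.0000 theta=-4/15 (≈-0.2667)
After 3 (propagate distance d=21): x=-1.6000 theta=-4/15 (≈-0.2667)
After 4 (thin lens f=27): x=-1.6000 theta=-28/135 (≈-0.2074)
z_focus = -x_out/theta_out = -(-1.6000)/(-28/135) = -54/7 ≈ -7.7143
Rounded to 4 decimal places: z = -7.7143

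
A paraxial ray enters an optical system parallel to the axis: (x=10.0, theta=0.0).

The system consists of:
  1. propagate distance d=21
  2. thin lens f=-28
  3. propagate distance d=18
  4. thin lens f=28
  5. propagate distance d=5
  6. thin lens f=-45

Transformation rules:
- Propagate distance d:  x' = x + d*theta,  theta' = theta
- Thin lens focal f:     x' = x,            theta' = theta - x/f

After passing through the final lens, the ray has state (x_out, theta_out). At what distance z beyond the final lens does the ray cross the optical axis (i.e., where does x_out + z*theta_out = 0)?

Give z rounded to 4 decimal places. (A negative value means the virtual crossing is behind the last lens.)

Initial: x=10.0000 theta=0.0000
After 1 (propagate distance d=21): x=10.0000 theta=0.0000
After 2 (thin lens f=-28): x=10.0000 theta=5/14 (≈0.3571)
After 3 (propagate distance d=18): x=115/7 (≈16.4286) theta=5/14 (≈0.3571)
After 4 (thin lens f=28): x=115/7 (≈16.4286) theta=-45/196 (≈-0.2296)
After 5 (propagate distance d=5): x=2995/196 (≈15.2806) theta=-45/196 (≈-0.2296)
After 6 (thin lens f=-45): x=2995/196 (≈15.2806) theta=97/882 (≈0.1100)
z_focus = -x_out/theta_out = -(2995/196)/(97/882) = -26955/194 ≈ -138.9433
Rounded to 4 decimal places: z = -138.9433

Answer: -138.9433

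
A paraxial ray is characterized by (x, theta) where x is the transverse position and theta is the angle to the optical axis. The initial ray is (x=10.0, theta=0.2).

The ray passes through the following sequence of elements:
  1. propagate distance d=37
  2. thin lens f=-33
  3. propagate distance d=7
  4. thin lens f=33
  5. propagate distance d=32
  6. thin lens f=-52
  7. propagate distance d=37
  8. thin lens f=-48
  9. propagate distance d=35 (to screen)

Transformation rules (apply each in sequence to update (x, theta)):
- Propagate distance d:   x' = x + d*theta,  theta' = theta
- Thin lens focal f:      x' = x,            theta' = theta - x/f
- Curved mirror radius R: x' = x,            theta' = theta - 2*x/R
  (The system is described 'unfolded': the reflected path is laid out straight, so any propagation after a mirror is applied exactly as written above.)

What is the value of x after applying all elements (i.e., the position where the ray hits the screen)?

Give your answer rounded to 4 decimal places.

Initial: x=10.0000 theta=0.2000
After 1 (propagate distance d=37): x=17.4000 theta=0.2000
After 2 (thin lens f=-33): x=17.4000 theta=8/11 (≈0.7273)
After 3 (propagate distance d=7): x=1237/55 (≈22.4909) theta=8/11 (≈0.7273)
After 4 (thin lens f=33): x=1237/55 (≈22.4909) theta=83/1815 (≈0.0457)
After 5 (propagate distance d=32): x=43477/1815 (≈23.9543) theta=83/1815 (≈0.0457)
After 6 (thin lens f=-52): x=43477/1815 (≈23.9543) theta=15931/31460 (≈0.5064)
After 7 (propagate distance d=37): x=805829/18876 (≈42.6907) theta=15931/31460 (≈0.5064)
After 8 (thin lens f=-48): x=805829/18876 (≈42.6907) theta=6323209/4530240 (≈1.3958)
After 9 (propagate distance d=35 (to screen)): x=7540205/82368 (≈91.5429) theta=6323209/4530240 (≈1.3958)
Rounded to 4 decimal places: x = 91.5429

Answer: 91.5429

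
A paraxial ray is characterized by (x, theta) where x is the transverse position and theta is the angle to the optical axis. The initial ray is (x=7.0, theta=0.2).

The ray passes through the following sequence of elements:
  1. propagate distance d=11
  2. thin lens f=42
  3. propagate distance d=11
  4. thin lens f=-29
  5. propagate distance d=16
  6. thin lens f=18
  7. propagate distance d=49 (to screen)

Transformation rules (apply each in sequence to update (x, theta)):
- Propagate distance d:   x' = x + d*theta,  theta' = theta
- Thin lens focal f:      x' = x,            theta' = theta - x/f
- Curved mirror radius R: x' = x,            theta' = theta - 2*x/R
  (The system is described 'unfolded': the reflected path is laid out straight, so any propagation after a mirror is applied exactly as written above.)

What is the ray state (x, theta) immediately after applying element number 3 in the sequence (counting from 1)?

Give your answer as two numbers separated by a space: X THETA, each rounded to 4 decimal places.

Answer: 8.9905 -0.0190

Derivation:
Initial: x=7.0000 theta=0.2000
After 1 (propagate distance d=11): x=9.2000 theta=0.2000
After 2 (thin lens f=42): x=9.2000 theta=-2/105 (≈-0.0190)
After 3 (propagate distance d=11): x=944/105 (≈8.9905) theta=-2/105 (≈-0.0190)
Rounded to 4 decimal places: x = 8.9905, theta = -0.0190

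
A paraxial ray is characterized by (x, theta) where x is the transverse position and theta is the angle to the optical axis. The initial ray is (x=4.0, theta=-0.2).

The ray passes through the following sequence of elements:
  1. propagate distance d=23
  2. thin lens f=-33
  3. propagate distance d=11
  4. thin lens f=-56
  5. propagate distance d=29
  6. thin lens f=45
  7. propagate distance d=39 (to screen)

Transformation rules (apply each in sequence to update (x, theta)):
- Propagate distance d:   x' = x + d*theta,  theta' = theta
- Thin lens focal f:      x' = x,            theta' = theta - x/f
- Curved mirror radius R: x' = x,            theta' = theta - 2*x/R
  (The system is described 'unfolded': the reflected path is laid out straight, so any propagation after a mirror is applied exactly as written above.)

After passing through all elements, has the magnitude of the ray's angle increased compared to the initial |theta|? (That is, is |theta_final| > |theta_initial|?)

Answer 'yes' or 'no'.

Answer: no

Derivation:
Initial: x=4.0000 theta=-0.2000
After 1 (propagate distance d=23): x=-0.6000 theta=-0.2000
After 2 (thin lens f=-33): x=-0.6000 theta=-12/55 (≈-0.2182)
After 3 (propagate distance d=11): x=-3.0000 theta=-12/55 (≈-0.2182)
After 4 (thin lens f=-56): x=-3.0000 theta=-837/3080 (≈-0.2718)
After 5 (propagate distance d=29): x=-33513/3080 (≈-10.8808) theta=-837/3080 (≈-0.2718)
After 6 (thin lens f=45): x=-33513/3080 (≈-10.8808) theta=-173/5775 (≈-0.0300)
After 7 (propagate distance d=39 (to screen)): x=-185557/15400 (≈-12.0492) theta=-173/5775 (≈-0.0300)
|theta_initial|=0.2000 |theta_final|=173/5775 (≈0.0300) -> not increased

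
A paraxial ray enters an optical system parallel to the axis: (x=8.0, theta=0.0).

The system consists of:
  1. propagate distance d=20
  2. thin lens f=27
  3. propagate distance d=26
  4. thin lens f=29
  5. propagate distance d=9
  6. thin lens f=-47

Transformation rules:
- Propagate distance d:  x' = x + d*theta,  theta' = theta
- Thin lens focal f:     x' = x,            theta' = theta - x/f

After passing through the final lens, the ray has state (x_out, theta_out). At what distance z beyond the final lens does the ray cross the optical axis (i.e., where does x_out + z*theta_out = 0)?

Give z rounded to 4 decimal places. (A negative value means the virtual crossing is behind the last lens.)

Answer: -6.8607

Derivation:
Initial: x=8.0000 theta=0.0000
After 1 (propagate distance d=20): x=8.0000 theta=0.0000
After 2 (thin lens f=27): x=8.0000 theta=-8/27 (≈-0.2963)
After 3 (propagate distance d=26): x=8/27 (≈0.2963) theta=-8/27 (≈-0.2963)
After 4 (thin lens f=29): x=8/27 (≈0.2963) theta=-80/261 (≈-0.3065)
After 5 (propagate distance d=9): x=-1928/783 (≈-2.4623) theta=-80/261 (≈-0.3065)
After 6 (thin lens f=-47): x=-1928/783 (≈-2.4623) theta=-13208/36801 (≈-0.3589)
z_focus = -x_out/theta_out = -(-1928/783)/(-13208/36801) = -11327/1651 ≈ -6.8607
Rounded to 4 decimal places: z = -6.8607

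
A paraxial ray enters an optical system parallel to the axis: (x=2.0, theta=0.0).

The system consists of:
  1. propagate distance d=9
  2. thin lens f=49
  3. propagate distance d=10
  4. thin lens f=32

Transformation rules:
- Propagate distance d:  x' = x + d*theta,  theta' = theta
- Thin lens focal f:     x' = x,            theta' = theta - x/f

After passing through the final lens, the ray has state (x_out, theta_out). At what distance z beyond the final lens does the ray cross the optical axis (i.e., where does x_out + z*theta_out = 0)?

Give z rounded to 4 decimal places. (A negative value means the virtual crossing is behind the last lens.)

Initial: x=2.0000 theta=0.0000
After 1 (propagate distance d=9): x=2.0000 theta=0.0000
After 2 (thin lens f=49): x=2.0000 theta=-2/49 (≈-0.0408)
After 3 (propagate distance d=10): x=78/49 (≈1.5918) theta=-2/49 (≈-0.0408)
After 4 (thin lens f=32): x=78/49 (≈1.5918) theta=-71/784 (≈-0.0906)
z_focus = -x_out/theta_out = -(78/49)/(-71/784) = 1248/71 ≈ 17.5775
Rounded to 4 decimal places: z = 17.5775

Answer: 17.5775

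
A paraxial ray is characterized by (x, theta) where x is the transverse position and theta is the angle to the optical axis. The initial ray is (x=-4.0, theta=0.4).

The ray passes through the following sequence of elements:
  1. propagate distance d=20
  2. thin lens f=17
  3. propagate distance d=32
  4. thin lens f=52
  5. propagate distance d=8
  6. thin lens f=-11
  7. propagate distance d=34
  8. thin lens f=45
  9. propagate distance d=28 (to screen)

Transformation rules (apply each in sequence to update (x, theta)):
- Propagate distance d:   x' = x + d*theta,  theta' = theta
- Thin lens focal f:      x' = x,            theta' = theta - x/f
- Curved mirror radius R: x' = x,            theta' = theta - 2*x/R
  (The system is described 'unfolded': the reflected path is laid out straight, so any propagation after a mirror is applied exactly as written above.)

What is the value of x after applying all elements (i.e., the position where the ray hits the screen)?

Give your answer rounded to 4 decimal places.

Answer: 36.9264

Derivation:
Initial: x=-4.0000 theta=0.4000
After 1 (propagate distance d=20): x=4.0000 theta=0.4000
After 2 (thin lens f=17): x=4.0000 theta=14/85 (≈0.1647)
After 3 (propagate distance d=32): x=788/85 (≈9.2706) theta=14/85 (≈0.1647)
After 4 (thin lens f=52): x=788/85 (≈9.2706) theta=-3/221 (≈-0.0136)
After 5 (propagate distance d=8): x=10124/1105 (≈9.1620) theta=-3/221 (≈-0.0136)
After 6 (thin lens f=-11): x=10124/1105 (≈9.1620) theta=9959/12155 (≈0.8193)
After 7 (propagate distance d=34): x=89994/2431 (≈37.0193) theta=9959/12155 (≈0.8193)
After 8 (thin lens f=45): x=89994/2431 (≈37.0193) theta=-11/3315 (≈-0.0033)
After 9 (propagate distance d=28 (to screen)): x=1346522/36465 (≈36.9264) theta=-11/3315 (≈-0.0033)
Rounded to 4 decimal places: x = 36.9264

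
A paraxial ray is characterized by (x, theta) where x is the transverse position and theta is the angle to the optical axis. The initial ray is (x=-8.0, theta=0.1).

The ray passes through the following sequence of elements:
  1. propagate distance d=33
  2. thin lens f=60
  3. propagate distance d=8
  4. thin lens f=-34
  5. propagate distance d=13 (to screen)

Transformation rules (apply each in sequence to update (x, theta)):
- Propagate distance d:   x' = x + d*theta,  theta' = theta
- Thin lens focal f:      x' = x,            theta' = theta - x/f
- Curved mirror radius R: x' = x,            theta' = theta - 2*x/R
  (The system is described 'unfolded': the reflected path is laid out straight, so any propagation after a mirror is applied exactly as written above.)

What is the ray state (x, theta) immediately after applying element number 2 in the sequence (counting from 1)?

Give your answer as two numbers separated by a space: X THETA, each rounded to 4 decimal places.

Initial: x=-8.0000 theta=0.1000
After 1 (propagate distance d=33): x=-4.7000 theta=0.1000
After 2 (thin lens f=60): x=-4.7000 theta=107/600 (≈0.1783)
Rounded to 4 decimal places: x = -4.7000, theta = 0.1783

Answer: -4.7000 0.1783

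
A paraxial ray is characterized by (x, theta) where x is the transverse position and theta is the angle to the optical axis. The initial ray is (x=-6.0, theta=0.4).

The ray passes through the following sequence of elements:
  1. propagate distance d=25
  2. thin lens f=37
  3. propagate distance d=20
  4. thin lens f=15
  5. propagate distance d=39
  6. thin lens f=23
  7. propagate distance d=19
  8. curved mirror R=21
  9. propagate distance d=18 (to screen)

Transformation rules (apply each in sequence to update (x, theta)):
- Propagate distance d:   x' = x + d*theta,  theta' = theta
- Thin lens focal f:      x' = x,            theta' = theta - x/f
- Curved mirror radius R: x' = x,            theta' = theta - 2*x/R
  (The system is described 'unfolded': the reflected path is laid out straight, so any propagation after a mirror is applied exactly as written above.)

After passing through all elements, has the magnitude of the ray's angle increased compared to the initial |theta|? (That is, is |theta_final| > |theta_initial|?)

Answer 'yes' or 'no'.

Initial: x=-6.0000 theta=0.4000
After 1 (propagate distance d=25): x=4.0000 theta=0.4000
After 2 (thin lens f=37): x=4.0000 theta=54/185 (≈0.2919)
After 3 (propagate distance d=20): x=364/37 (≈9.8378) theta=54/185 (≈0.2919)
After 4 (thin lens f=15): x=364/37 (≈9.8378) theta=-202/555 (≈-0.3640)
After 5 (propagate distance d=39): x=-806/185 (≈-4.3568) theta=-202/555 (≈-0.3640)
After 6 (thin lens f=23): x=-806/185 (≈-4.3568) theta=-2228/12765 (≈-0.1745)
After 7 (propagate distance d=19): x=-97946/12765 (≈-7.6730) theta=-2228/12765 (≈-0.1745)
After 8 (curved mirror R=21): x=-97946/12765 (≈-7.6730) theta=149104/268065 (≈0.5562)
After 9 (propagate distance d=18 (to screen)): x=209002/89355 (≈2.3390) theta=149104/268065 (≈0.5562)
|theta_initial|=0.4000 |theta_final|=149104/268065 (≈0.5562) -> increased

Answer: yes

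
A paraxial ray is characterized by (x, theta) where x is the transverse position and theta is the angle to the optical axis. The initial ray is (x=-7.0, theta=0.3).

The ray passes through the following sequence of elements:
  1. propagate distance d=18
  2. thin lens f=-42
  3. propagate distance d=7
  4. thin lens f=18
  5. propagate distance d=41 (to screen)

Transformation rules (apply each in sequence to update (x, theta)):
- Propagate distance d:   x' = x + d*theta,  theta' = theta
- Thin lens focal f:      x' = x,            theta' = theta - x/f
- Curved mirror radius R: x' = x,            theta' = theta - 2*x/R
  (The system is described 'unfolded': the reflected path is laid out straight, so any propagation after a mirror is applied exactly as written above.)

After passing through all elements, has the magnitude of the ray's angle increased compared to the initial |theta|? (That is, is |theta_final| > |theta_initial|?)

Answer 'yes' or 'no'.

Answer: no

Derivation:
Initial: x=-7.0000 theta=0.3000
After 1 (propagate distance d=18): x=-1.6000 theta=0.3000
After 2 (thin lens f=-42): x=-1.6000 theta=11/42 (≈0.2619)
After 3 (propagate distance d=7): x=7/30 (≈0.2333) theta=11/42 (≈0.2619)
After 4 (thin lens f=18): x=7/30 (≈0.2333) theta=941/3780 (≈0.2489)
After 5 (propagate distance d=41 (to screen)): x=39463/3780 (≈10.4399) theta=941/3780 (≈0.2489)
|theta_initial|=0.3000 |theta_final|=941/3780 (≈0.2489) -> not increased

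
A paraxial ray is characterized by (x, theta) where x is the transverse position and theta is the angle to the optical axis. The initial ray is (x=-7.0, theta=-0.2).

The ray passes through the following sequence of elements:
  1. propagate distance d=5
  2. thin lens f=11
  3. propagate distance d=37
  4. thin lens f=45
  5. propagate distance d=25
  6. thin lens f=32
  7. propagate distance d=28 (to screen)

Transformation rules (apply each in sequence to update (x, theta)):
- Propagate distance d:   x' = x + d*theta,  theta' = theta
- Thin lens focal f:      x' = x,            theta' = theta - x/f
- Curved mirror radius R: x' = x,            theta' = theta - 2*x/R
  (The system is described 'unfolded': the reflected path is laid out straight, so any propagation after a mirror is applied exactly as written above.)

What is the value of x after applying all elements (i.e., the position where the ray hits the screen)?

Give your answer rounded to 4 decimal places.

Initial: x=-7.0000 theta=-0.2000
After 1 (propagate distance d=5): x=-8.0000 theta=-0.2000
After 2 (thin lens f=11): x=-8.0000 theta=29/55 (≈0.5273)
After 3 (propagate distance d=37): x=633/55 (≈11.5091) theta=29/55 (≈0.5273)
After 4 (thin lens f=45): x=633/55 (≈11.5091) theta=224/825 (≈0.2715)
After 5 (propagate distance d=25): x=3019/165 (≈18.2970) theta=224/825 (≈0.2715)
After 6 (thin lens f=32): x=3019/165 (≈18.2970) theta=-7927/26400 (≈-0.3003)
After 7 (propagate distance d=28 (to screen)): x=21757/2200 (≈9.8895) theta=-7927/26400 (≈-0.3003)
Rounded to 4 decimal places: x = 9.8895

Answer: 9.8895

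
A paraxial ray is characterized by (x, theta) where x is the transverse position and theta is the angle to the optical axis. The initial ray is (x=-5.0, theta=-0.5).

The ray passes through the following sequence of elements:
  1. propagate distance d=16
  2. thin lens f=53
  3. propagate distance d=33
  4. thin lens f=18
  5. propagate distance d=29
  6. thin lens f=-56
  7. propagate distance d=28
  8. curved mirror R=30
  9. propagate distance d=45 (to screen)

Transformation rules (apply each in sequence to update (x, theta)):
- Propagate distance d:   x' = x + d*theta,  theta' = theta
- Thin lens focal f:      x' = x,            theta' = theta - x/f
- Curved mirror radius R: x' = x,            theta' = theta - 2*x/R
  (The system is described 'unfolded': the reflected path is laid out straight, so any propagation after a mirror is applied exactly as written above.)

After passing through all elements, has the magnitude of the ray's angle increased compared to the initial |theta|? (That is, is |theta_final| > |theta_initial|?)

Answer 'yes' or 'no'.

Initial: x=-5.0000 theta=-0.5000
After 1 (propagate distance d=16): x=-13.0000 theta=-0.5000
After 2 (thin lens f=53): x=-13.0000 theta=-27/106 (≈-0.2547)
After 3 (propagate distance d=33): x=-2269/106 (≈-21.4057) theta=-27/106 (≈-0.2547)
After 4 (thin lens f=18): x=-2269/106 (≈-21.4057) theta=1783/1908 (≈0.9345)
After 5 (propagate distance d=29): x=205/36 (≈5.6944) theta=1783/1908 (≈0.9345)
After 6 (thin lens f=-56): x=205/36 (≈5.6944) theta=110713/106848 (≈1.0362)
After 7 (propagate distance d=28): x=132443/3816 (≈34.7073) theta=110713/106848 (≈1.0362)
After 8 (curved mirror R=30): x=132443/3816 (≈34.7073) theta=-2047709/1602720 (≈-1.2776)
After 9 (propagate distance d=45 (to screen)): x=-2434723/106848 (≈-22.7868) theta=-2047709/1602720 (≈-1.2776)
|theta_initial|=0.5000 |theta_final|=2047709/1602720 (≈1.2776) -> increased

Answer: yes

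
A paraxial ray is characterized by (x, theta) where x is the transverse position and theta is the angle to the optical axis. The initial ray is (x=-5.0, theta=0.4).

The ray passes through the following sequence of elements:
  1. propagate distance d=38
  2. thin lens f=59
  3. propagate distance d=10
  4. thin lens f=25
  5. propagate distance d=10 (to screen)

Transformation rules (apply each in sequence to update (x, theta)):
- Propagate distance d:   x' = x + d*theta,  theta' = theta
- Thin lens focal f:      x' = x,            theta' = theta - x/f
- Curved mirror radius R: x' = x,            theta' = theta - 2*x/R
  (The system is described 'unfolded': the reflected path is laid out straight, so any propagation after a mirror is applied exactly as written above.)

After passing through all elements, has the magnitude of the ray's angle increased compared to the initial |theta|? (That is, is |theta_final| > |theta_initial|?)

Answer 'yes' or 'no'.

Initial: x=-5.0000 theta=0.4000
After 1 (propagate distance d=38): x=10.2000 theta=0.4000
After 2 (thin lens f=59): x=10.2000 theta=67/295 (≈0.2271)
After 3 (propagate distance d=10): x=3679/295 (≈12.4712) theta=67/295 (≈0.2271)
After 4 (thin lens f=25): x=3679/295 (≈12.4712) theta=-2004/7375 (≈-0.2717)
After 5 (propagate distance d=10 (to screen)): x=14387/1475 (≈9.7539) theta=-2004/7375 (≈-0.2717)
|theta_initial|=0.4000 |theta_final|=2004/7375 (≈0.2717) -> not increased

Answer: no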